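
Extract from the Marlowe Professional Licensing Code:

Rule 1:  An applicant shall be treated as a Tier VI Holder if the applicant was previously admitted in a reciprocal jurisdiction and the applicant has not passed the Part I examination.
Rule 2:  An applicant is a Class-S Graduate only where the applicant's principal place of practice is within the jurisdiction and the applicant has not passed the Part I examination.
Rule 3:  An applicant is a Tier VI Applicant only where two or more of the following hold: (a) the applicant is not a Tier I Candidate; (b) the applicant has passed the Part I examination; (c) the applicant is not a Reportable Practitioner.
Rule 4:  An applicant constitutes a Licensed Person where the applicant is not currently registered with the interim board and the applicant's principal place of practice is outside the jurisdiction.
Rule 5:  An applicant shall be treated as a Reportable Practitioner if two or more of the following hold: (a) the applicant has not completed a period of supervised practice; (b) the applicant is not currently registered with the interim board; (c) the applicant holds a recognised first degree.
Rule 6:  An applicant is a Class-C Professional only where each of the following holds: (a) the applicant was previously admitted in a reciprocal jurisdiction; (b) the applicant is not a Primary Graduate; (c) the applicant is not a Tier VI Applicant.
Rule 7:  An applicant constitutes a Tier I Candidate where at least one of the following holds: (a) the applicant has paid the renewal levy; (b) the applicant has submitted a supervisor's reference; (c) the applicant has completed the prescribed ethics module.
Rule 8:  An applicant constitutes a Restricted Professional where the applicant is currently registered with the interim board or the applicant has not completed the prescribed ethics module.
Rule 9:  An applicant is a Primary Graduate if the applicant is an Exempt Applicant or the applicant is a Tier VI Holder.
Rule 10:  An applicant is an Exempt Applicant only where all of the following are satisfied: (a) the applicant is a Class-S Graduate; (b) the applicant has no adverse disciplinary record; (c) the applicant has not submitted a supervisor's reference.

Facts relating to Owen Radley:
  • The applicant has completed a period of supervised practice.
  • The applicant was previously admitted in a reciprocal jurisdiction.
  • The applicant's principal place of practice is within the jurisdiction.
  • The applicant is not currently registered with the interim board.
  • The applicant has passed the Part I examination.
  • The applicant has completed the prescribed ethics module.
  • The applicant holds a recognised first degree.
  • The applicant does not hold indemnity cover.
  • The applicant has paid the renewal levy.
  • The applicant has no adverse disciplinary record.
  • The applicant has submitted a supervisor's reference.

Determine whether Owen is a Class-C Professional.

rule 2 — Class-S Graduate: [the applicant's principal place of practice is within the jurisdiction? yes] AND [the applicant has not passed the Part I examination? no] → not satisfied.
rule 10 — Exempt Applicant: [Class-S Graduate (rule 2)? no] AND [the applicant has no adverse disciplinary record? yes] AND [the applicant has not submitted a supervisor's reference? no] → not satisfied.
rule 1 — Tier VI Holder: [the applicant was previously admitted in a reciprocal jurisdiction? yes] AND [the applicant has not passed the Part I examination? no] → not satisfied.
rule 9 — Primary Graduate: [Exempt Applicant (rule 10)? no] OR [Tier VI Holder (rule 1)? no] → not satisfied.
rule 7 — Tier I Candidate: [the applicant has paid the renewal levy? yes] OR [the applicant has submitted a supervisor's reference? yes] OR [the applicant has completed the prescribed ethics module? yes] → satisfied.
rule 5 — Reportable Practitioner: the applicant has not completed a period of supervised practice? no; the applicant is not currently registered with the interim board? yes; the applicant holds a recognised first degree? yes — 2 of 3 hold (need ≥2) → satisfied.
rule 3 — Tier VI Applicant: not a Tier I Candidate (rule 7)? no; the applicant has passed the Part I examination? yes; not a Reportable Practitioner (rule 5)? no — 1 of 3 hold (need ≥2) → not satisfied.
rule 6 — Class-C Professional: [the applicant was previously admitted in a reciprocal jurisdiction? yes] AND [not a Primary Graduate (rule 9)? yes] AND [not a Tier VI Applicant (rule 3)? yes] → satisfied.

Yes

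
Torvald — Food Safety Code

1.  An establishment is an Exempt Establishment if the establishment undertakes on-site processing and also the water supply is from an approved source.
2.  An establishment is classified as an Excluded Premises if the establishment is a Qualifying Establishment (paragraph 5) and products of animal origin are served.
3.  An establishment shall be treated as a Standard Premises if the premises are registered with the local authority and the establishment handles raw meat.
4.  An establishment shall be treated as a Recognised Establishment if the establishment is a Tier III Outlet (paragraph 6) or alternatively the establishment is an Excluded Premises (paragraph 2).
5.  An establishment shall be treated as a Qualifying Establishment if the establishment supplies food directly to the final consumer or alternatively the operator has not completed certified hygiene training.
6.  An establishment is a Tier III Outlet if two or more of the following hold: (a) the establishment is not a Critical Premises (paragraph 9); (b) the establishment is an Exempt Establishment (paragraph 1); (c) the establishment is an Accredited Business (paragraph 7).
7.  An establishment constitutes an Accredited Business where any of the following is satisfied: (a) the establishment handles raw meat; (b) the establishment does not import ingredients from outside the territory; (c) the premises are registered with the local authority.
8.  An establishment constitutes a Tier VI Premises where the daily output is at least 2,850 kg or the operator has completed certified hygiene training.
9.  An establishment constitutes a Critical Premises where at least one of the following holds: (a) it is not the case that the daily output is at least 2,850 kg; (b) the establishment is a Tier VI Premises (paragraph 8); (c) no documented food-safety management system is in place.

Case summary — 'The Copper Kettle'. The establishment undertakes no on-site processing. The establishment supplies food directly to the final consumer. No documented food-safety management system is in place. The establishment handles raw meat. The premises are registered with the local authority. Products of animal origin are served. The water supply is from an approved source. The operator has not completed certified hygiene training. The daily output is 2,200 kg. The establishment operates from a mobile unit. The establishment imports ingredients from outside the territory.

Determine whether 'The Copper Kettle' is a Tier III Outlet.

paragraph 8 — Tier VI Premises: [daily output: 2,200 kg ≥ 2,850 kg? no] OR [the operator has completed certified hygiene training? no] → not satisfied.
paragraph 9 — Critical Premises: [daily output: 2,200 kg ≥ 2,850 kg? no, so negated condition yes] OR [Tier VI Premises (paragraph 8)? no] OR [no documented food-safety management system is in place? yes] → satisfied.
paragraph 1 — Exempt Establishment: [the establishment undertakes on-site processing? no] AND [the water supply is from an approved source? yes] → not satisfied.
paragraph 7 — Accredited Business: [the establishment handles raw meat? yes] OR [the establishment does not import ingredients from outside the territory? no] OR [the premises are registered with the local authority? yes] → satisfied.
paragraph 6 — Tier III Outlet: not a Critical Premises (paragraph 9)? no; Exempt Establishment (paragraph 1)? no; Accredited Business (paragraph 7)? yes — 1 of 3 hold (need ≥2) → not satisfied.

No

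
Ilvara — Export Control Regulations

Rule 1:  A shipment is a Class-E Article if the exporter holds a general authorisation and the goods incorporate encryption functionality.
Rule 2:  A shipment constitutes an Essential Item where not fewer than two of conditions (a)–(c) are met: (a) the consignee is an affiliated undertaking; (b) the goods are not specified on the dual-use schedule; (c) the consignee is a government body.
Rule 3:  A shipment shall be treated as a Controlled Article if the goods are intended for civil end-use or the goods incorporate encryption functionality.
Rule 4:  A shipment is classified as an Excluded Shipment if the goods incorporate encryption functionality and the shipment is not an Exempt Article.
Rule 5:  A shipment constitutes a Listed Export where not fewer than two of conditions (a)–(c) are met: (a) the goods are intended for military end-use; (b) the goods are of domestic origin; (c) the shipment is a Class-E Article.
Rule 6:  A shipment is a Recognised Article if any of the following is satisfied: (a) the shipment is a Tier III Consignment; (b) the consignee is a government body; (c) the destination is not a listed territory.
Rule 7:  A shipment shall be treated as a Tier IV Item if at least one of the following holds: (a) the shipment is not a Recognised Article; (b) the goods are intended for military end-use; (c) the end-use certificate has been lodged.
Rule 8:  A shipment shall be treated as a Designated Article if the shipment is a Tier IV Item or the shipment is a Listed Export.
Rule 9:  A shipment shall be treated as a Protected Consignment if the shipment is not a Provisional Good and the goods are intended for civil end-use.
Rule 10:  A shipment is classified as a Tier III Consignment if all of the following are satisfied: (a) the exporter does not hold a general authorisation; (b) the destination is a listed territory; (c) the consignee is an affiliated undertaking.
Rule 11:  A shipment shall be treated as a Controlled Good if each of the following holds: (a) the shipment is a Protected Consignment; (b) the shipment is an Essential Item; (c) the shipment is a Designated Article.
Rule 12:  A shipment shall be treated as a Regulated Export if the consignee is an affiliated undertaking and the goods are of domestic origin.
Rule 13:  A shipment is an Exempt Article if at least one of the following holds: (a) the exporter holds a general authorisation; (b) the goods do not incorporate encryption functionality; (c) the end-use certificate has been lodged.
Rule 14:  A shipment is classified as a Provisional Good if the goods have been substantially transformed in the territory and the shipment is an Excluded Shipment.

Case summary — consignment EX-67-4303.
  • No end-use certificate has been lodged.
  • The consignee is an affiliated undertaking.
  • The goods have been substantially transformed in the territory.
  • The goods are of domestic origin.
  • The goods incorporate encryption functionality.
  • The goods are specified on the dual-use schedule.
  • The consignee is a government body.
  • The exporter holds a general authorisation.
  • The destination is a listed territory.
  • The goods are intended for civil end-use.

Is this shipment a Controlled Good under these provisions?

Yes

rule 13 — Exempt Article: [the exporter holds a general authorisation? yes] OR [the goods do not incorporate encryption functionality? no] OR [the end-use certificate has been lodged? no] → satisfied.
rule 4 — Excluded Shipment: [the goods incorporate encryption functionality? yes] AND [not an Exempt Article (rule 13)? no] → not satisfied.
rule 14 — Provisional Good: [the goods have been substantially transformed in the territory? yes] AND [Excluded Shipment (rule 4)? no] → not satisfied.
rule 9 — Protected Consignment: [not a Provisional Good (rule 14)? yes] AND [the goods are intended for civil end-use? yes] → satisfied.
rule 2 — Essential Item: the consignee is an affiliated undertaking? yes; the goods are not specified on the dual-use schedule? no; the consignee is a government body? yes — 2 of 3 hold (need ≥2) → satisfied.
rule 10 — Tier III Consignment: [the exporter does not hold a general authorisation? no] AND [the destination is a listed territory? yes] AND [the consignee is an affiliated undertaking? yes] → not satisfied.
rule 6 — Recognised Article: [Tier III Consignment (rule 10)? no] OR [the consignee is a government body? yes] OR [the destination is not a listed territory? no] → satisfied.
rule 7 — Tier IV Item: [not a Recognised Article (rule 6)? no] OR [the goods are intended for military end-use? no] OR [the end-use certificate has been lodged? no] → not satisfied.
rule 1 — Class-E Article: [the exporter holds a general authorisation? yes] AND [the goods incorporate encryption functionality? yes] → satisfied.
rule 5 — Listed Export: the goods are intended for military end-use? no; the goods are of domestic origin? yes; Class-E Article (rule 1)? yes — 2 of 3 hold (need ≥2) → satisfied.
rule 8 — Designated Article: [Tier IV Item (rule 7)? no] OR [Listed Export (rule 5)? yes] → satisfied.
rule 11 — Controlled Good: [Protected Consignment (rule 9)? yes] AND [Essential Item (rule 2)? yes] AND [Designated Article (rule 8)? yes] → satisfied.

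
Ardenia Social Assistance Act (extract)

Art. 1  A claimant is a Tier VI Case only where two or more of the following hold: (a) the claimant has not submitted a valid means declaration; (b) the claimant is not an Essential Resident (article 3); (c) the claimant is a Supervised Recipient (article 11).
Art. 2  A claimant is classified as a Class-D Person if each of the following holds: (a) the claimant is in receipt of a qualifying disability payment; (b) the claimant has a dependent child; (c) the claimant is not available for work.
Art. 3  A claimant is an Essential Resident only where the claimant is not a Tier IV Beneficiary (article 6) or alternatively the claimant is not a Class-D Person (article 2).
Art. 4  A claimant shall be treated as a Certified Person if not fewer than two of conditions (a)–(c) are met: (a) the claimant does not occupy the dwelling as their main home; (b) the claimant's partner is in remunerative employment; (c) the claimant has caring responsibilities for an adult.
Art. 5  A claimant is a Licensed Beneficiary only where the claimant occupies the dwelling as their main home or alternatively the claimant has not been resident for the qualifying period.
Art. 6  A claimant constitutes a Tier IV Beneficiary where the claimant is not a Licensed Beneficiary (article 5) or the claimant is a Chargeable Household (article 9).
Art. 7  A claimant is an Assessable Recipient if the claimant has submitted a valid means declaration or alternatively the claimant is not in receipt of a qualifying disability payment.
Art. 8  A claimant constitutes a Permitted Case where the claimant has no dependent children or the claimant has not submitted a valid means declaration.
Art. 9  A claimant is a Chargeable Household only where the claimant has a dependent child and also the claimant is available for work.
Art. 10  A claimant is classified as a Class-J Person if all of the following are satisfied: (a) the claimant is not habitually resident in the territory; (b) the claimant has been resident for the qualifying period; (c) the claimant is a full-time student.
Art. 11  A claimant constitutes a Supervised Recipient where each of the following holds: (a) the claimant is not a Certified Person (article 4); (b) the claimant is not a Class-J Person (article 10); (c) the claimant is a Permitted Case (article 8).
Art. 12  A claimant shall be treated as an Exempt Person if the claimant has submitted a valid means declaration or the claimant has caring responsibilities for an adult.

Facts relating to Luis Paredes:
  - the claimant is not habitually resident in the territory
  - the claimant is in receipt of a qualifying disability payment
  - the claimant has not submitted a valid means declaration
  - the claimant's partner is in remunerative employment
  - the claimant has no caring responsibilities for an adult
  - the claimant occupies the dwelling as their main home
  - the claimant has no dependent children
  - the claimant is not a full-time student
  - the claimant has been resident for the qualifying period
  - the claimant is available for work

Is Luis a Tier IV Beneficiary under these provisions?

No

article 5 — Licensed Beneficiary: [the claimant occupies the dwelling as their main home? yes] OR [the claimant has not been resident for the qualifying period? no] → satisfied.
article 9 — Chargeable Household: [the claimant has a dependent child? no] AND [the claimant is available for work? yes] → not satisfied.
article 6 — Tier IV Beneficiary: [not a Licensed Beneficiary (article 5)? no] OR [Chargeable Household (article 9)? no] → not satisfied.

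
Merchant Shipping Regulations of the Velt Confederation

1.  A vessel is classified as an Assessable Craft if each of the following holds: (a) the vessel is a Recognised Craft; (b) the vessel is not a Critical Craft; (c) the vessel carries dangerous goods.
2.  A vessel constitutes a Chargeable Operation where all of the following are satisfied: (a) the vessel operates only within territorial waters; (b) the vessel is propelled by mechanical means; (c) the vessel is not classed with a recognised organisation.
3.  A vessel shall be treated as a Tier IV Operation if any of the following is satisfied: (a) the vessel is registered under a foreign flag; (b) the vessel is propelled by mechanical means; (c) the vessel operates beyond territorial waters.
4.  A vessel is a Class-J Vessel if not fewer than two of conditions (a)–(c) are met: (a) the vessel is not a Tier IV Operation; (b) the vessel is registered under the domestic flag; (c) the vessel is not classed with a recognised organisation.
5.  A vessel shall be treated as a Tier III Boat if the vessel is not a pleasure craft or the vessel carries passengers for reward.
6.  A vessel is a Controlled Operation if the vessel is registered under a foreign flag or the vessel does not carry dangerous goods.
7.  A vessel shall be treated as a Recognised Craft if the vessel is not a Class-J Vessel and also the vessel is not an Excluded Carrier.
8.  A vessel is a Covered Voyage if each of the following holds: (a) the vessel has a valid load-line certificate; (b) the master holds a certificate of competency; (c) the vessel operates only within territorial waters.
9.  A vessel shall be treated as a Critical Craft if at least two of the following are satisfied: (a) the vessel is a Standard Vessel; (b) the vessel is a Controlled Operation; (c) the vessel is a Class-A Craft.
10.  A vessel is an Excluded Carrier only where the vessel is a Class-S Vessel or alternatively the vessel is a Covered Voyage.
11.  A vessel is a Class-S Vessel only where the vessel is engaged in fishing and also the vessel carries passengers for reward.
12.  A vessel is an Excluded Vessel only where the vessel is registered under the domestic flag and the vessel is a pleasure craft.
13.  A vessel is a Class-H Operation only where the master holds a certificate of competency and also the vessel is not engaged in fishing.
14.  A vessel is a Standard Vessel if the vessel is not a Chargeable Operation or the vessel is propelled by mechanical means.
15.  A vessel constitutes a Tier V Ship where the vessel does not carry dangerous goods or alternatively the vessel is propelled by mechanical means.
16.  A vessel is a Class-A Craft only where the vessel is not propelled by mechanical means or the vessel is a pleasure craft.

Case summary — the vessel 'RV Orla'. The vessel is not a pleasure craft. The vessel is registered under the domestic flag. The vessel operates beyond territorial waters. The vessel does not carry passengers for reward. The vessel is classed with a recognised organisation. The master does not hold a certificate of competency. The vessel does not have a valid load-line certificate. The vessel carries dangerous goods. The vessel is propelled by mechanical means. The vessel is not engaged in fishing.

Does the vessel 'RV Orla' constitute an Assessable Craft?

Under paragraph 3: the vessel is registered under a foreign flag? no; or the vessel is propelled by mechanical means? yes; or the vessel operates beyond territorial waters? yes. So the vessel is a Tier IV Operation.
Under paragraph 4: not a Tier IV Operation (paragraph 3)? no; the vessel is registered under the domestic flag? yes; the vessel is not classed with a recognised organisation? no — 1 of 3 hold (need ≥2) → not satisfied.
Under paragraph 11: the vessel is engaged in fishing? no; and the vessel carries passengers for reward? no. So the vessel is not a Class-S Vessel.
Under paragraph 8: the vessel has a valid load-line certificate? no; and the master holds a certificate of competency? no; and the vessel operates only within territorial waters? no. So the vessel is not a Covered Voyage.
Under paragraph 10: Class-S Vessel (paragraph 11)? no; or Covered Voyage (paragraph 8)? no. So the vessel is not an Excluded Carrier.
Under paragraph 7: not a Class-J Vessel (paragraph 4)? yes; and not an Excluded Carrier (paragraph 10)? yes. So the vessel is a Recognised Craft.
Under paragraph 2: the vessel operates only within territorial waters? no; and the vessel is propelled by mechanical means? yes; and the vessel is not classed with a recognised organisation? no. So the vessel is not a Chargeable Operation.
Under paragraph 14: not a Chargeable Operation (paragraph 2)? yes; or the vessel is propelled by mechanical means? yes. So the vessel is a Standard Vessel.
Under paragraph 6: the vessel is registered under a foreign flag? no; or the vessel does not carry dangerous goods? no. So the vessel is not a Controlled Operation.
Under paragraph 16: the vessel is not propelled by mechanical means? no; or the vessel is a pleasure craft? no. So the vessel is not a Class-A Craft.
Under paragraph 9: Standard Vessel (paragraph 14)? yes; Controlled Operation (paragraph 6)? no; Class-A Craft (paragraph 16)? no — 1 of 3 hold (need ≥2) → not satisfied.
Under paragraph 1: Recognised Craft (paragraph 7)? yes; and not a Critical Craft (paragraph 9)? yes; and the vessel carries dangerous goods? yes. So the vessel is an Assessable Craft.

Yes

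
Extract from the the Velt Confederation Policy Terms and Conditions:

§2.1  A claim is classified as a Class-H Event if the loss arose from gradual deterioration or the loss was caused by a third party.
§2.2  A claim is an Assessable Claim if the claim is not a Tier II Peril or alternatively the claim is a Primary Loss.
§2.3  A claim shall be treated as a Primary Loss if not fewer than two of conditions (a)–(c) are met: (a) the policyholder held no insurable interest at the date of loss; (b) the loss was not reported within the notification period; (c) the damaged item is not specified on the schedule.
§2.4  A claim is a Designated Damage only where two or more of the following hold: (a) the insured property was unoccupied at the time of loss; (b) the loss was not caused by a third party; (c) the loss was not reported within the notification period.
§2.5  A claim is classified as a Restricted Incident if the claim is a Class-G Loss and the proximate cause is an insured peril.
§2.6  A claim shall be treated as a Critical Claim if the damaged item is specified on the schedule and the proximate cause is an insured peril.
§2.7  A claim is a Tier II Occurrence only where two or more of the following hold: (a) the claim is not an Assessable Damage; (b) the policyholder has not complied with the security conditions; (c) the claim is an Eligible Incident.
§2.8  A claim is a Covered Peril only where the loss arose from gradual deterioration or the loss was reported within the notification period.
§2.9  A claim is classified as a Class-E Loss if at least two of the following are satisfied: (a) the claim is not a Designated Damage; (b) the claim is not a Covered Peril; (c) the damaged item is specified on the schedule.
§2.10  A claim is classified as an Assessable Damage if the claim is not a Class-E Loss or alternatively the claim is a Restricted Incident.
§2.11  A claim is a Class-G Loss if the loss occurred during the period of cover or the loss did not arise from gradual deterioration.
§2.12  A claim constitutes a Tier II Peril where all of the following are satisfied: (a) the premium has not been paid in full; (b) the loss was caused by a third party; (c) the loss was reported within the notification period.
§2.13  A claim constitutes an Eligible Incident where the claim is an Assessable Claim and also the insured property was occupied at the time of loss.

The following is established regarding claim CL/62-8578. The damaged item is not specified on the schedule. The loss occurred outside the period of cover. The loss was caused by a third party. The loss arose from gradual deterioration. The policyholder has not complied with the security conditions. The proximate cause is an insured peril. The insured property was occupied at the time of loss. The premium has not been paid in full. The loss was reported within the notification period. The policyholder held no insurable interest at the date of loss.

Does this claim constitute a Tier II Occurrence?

Yes

Under §2.4: the insured property was unoccupied at the time of loss? no; the loss was not caused by a third party? no; the loss was not reported within the notification period? no — 0 of 3 hold (need ≥2) → not satisfied.
Under §2.8: the loss arose from gradual deterioration? yes; or the loss was reported within the notification period? yes. So the claim is a Covered Peril.
Under §2.9: not a Designated Damage (§2.4)? yes; not a Covered Peril (§2.8)? no; the damaged item is specified on the schedule? no — 1 of 3 hold (need ≥2) → not satisfied.
Under §2.11: the loss occurred during the period of cover? no; or the loss did not arise from gradual deterioration? no. So the claim is not a Class-G Loss.
Under §2.5: Class-G Loss (§2.11)? no; and the proximate cause is an insured peril? yes. So the claim is not a Restricted Incident.
Under §2.10: not a Class-E Loss (§2.9)? yes; or Restricted Incident (§2.5)? no. So the claim is an Assessable Damage.
Under §2.12: the premium has not been paid in full? yes; and the loss was caused by a third party? yes; and the loss was reported within the notification period? yes. So the claim is a Tier II Peril.
Under §2.3: the policyholder held no insurable interest at the date of loss? yes; the loss was not reported within the notification period? no; the damaged item is not specified on the schedule? yes — 2 of 3 hold (need ≥2) → satisfied.
Under §2.2: not a Tier II Peril (§2.12)? no; or Primary Loss (§2.3)? yes. So the claim is an Assessable Claim.
Under §2.13: Assessable Claim (§2.2)? yes; and the insured property was occupied at the time of loss? yes. So the claim is an Eligible Incident.
Under §2.7: not an Assessable Damage (§2.10)? no; the policyholder has not complied with the security conditions? yes; Eligible Incident (§2.13)? yes — 2 of 3 hold (need ≥2) → satisfied.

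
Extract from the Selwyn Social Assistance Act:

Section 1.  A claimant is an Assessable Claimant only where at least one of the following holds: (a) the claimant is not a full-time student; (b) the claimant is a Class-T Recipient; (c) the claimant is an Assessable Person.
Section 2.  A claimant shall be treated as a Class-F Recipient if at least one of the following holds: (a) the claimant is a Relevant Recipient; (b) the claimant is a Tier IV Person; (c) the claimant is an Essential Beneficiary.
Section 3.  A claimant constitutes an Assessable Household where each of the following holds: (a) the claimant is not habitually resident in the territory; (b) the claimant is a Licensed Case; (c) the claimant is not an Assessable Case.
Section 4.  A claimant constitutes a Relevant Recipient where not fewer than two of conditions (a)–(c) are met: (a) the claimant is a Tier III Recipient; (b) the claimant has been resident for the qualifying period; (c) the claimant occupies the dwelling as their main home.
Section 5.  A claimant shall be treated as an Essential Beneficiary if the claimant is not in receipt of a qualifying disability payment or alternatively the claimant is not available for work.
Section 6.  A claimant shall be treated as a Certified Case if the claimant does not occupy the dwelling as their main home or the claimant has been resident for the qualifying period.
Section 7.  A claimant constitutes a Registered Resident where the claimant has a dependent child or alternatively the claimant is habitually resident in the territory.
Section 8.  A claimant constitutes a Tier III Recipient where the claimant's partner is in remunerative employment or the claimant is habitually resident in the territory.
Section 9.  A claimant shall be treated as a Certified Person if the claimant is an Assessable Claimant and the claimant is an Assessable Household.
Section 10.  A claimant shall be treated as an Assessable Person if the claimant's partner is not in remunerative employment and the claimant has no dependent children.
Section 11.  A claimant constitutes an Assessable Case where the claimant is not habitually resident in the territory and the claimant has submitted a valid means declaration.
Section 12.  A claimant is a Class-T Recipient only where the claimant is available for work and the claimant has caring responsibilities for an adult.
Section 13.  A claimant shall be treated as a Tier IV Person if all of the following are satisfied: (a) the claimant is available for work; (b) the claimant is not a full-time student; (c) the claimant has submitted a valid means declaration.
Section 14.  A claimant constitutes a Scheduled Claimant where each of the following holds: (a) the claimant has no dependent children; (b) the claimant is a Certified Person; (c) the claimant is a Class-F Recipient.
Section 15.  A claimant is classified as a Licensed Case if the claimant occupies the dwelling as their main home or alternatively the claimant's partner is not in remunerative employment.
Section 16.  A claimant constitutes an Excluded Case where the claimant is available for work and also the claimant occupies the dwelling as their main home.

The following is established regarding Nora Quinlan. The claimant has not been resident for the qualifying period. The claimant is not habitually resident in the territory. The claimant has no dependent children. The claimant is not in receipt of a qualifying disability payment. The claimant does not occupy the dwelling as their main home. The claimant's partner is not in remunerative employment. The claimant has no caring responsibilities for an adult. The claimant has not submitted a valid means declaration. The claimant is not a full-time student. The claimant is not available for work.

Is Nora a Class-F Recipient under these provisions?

section 8 — Tier III Recipient: [the claimant's partner is in remunerative employment? no] OR [the claimant is habitually resident in the territory? no] → not satisfied.
section 4 — Relevant Recipient: Tier III Recipient (section 8)? no; the claimant has been resident for the qualifying period? no; the claimant occupies the dwelling as their main home? no — 0 of 3 hold (need ≥2) → not satisfied.
section 13 — Tier IV Person: [the claimant is available for work? no] AND [the claimant is not a full-time student? yes] AND [the claimant has submitted a valid means declaration? no] → not satisfied.
section 5 — Essential Beneficiary: [the claimant is not in receipt of a qualifying disability payment? yes] OR [the claimant is not available for work? yes] → satisfied.
section 2 — Class-F Recipient: [Relevant Recipient (section 4)? no] OR [Tier IV Person (section 13)? no] OR [Essential Beneficiary (section 5)? yes] → satisfied.

Yes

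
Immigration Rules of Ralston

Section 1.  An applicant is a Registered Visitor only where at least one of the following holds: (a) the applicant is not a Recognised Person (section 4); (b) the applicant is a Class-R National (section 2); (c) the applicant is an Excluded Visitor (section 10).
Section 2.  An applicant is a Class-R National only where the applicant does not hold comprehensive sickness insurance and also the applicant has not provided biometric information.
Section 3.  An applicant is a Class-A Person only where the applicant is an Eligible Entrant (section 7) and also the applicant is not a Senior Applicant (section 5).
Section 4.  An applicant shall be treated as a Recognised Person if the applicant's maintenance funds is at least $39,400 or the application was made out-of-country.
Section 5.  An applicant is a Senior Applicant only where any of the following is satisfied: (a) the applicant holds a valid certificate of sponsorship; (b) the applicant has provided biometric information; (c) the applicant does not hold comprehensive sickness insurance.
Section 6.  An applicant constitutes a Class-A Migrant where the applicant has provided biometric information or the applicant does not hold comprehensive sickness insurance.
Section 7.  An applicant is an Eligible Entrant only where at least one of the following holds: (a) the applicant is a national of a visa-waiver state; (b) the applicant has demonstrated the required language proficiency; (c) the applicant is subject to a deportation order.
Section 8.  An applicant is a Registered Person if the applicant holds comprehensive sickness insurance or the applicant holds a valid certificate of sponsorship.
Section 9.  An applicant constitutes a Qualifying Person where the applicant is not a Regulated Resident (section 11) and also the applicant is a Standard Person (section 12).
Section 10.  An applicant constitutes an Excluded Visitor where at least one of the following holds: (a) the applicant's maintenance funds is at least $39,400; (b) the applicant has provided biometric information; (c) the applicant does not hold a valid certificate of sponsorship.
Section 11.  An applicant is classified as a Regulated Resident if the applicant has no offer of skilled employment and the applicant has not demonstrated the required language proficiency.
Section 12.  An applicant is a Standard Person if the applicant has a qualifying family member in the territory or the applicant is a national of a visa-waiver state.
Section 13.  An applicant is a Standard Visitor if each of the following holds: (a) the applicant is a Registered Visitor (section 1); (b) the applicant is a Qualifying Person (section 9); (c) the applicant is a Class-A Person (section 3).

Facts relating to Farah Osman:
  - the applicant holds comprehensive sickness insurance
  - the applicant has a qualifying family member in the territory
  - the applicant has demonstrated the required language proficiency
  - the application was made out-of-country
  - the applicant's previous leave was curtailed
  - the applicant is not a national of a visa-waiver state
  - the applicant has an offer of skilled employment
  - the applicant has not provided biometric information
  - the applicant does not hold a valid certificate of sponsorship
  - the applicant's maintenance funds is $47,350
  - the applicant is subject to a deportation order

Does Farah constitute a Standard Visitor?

section 4 — Recognised Person: [applicant's maintenance funds: $47,350 ≥ $39,400? yes] OR [the application was made out-of-country? yes] → satisfied.
section 2 — Class-R National: [the applicant does not hold comprehensive sickness insurance? no] AND [the applicant has not provided biometric information? yes] → not satisfied.
section 10 — Excluded Visitor: [applicant's maintenance funds: $47,350 ≥ $39,400? yes] OR [the applicant has provided biometric information? no] OR [the applicant does not hold a valid certificate of sponsorship? yes] → satisfied.
section 1 — Registered Visitor: [not a Recognised Person (section 4)? no] OR [Class-R National (section 2)? no] OR [Excluded Visitor (section 10)? yes] → satisfied.
section 11 — Regulated Resident: [the applicant has no offer of skilled employment? no] AND [the applicant has not demonstrated the required language proficiency? no] → not satisfied.
section 12 — Standard Person: [the applicant has a qualifying family member in the territory? yes] OR [the applicant is a national of a visa-waiver state? no] → satisfied.
section 9 — Qualifying Person: [not a Regulated Resident (section 11)? yes] AND [Standard Person (section 12)? yes] → satisfied.
section 7 — Eligible Entrant: [the applicant is a national of a visa-waiver state? no] OR [the applicant has demonstrated the required language proficiency? yes] OR [the applicant is subject to a deportation order? yes] → satisfied.
section 5 — Senior Applicant: [the applicant holds a valid certificate of sponsorship? no] OR [the applicant has provided biometric information? no] OR [the applicant does not hold comprehensive sickness insurance? no] → not satisfied.
section 3 — Class-A Person: [Eligible Entrant (section 7)? yes] AND [not a Senior Applicant (section 5)? yes] → satisfied.
section 13 — Standard Visitor: [Registered Visitor (section 1)? yes] AND [Qualifying Person (section 9)? yes] AND [Class-A Person (section 3)? yes] → satisfied.

Yes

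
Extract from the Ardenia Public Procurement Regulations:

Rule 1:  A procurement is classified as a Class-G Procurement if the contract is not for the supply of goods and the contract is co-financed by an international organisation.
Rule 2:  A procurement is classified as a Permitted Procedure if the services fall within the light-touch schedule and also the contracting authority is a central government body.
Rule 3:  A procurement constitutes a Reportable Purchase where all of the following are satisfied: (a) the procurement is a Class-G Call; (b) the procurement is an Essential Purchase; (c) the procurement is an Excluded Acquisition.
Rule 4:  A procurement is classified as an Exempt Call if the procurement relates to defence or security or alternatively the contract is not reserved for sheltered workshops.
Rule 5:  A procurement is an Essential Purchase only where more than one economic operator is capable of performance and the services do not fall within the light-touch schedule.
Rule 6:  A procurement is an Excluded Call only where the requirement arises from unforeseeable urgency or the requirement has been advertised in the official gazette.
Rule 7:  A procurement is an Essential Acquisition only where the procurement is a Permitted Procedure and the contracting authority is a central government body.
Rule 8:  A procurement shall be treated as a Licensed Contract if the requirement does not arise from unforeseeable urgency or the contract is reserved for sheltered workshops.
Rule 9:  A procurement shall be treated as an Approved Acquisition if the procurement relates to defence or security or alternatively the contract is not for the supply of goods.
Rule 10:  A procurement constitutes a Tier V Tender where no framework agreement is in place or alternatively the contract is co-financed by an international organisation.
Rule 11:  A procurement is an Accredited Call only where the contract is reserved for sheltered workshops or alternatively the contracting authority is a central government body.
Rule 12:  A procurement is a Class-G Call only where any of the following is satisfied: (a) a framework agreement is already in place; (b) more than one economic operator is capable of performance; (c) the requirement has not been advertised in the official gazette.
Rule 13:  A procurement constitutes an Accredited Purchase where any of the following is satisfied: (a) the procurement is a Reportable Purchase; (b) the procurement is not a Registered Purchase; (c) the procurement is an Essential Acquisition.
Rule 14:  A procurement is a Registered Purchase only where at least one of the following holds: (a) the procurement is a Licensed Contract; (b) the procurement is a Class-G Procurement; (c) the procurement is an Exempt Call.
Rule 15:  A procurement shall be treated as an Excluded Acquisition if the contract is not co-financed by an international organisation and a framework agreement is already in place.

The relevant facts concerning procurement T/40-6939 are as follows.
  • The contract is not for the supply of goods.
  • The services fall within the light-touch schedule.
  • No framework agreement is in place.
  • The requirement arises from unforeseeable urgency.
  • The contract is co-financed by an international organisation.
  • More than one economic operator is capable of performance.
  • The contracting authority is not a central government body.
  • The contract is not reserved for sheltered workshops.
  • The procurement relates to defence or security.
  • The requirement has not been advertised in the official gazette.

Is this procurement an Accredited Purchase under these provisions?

rule 12 — Class-G Call: [a framework agreement is already in place? no] OR [more than one economic operator is capable of performance? yes] OR [the requirement has not been advertised in the official gazette? yes] → satisfied.
rule 5 — Essential Purchase: [more than one economic operator is capable of performance? yes] AND [the services do not fall within the light-touch schedule? no] → not satisfied.
rule 15 — Excluded Acquisition: [the contract is not co-financed by an international organisation? no] AND [a framework agreement is already in place? no] → not satisfied.
rule 3 — Reportable Purchase: [Class-G Call (rule 12)? yes] AND [Essential Purchase (rule 5)? no] AND [Excluded Acquisition (rule 15)? no] → not satisfied.
rule 8 — Licensed Contract: [the requirement does not arise from unforeseeable urgency? no] OR [the contract is reserved for sheltered workshops? no] → not satisfied.
rule 1 — Class-G Procurement: [the contract is not for the supply of goods? yes] AND [the contract is co-financed by an international organisation? yes] → satisfied.
rule 4 — Exempt Call: [the procurement relates to defence or security? yes] OR [the contract is not reserved for sheltered workshops? yes] → satisfied.
rule 14 — Registered Purchase: [Licensed Contract (rule 8)? no] OR [Class-G Procurement (rule 1)? yes] OR [Exempt Call (rule 4)? yes] → satisfied.
rule 2 — Permitted Procedure: [the services fall within the light-touch schedule? yes] AND [the contracting authority is a central government body? no] → not satisfied.
rule 7 — Essential Acquisition: [Permitted Procedure (rule 2)? no] AND [the contracting authority is a central government body? no] → not satisfied.
rule 13 — Accredited Purchase: [Reportable Purchase (rule 3)? no] OR [not a Registered Purchase (rule 14)? no] OR [Essential Acquisition (rule 7)? no] → not satisfied.

No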